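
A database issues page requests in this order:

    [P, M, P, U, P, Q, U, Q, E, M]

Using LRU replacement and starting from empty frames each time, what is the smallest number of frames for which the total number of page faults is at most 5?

f=1: 10 faults
f=2: 7 faults
f=3: 6 faults
f=4: 6 faults
f=5: 5 faults
Smallest f with faults ≤ 5 is 5.

5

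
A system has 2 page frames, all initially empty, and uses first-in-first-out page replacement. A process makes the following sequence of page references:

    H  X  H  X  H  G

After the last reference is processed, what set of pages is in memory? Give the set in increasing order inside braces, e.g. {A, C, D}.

{G, X}

H -> miss, frames (H)
X -> miss, frames (H X)
H -> hit
X -> hit
H -> hit
G -> miss, evict H, frames (X G)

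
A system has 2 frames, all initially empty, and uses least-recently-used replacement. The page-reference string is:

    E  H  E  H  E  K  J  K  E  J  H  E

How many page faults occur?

E -> fault, frames [E]
H -> fault, frames [E, H]
E -> hit
H -> hit
E -> hit
K -> fault, evict H, frames [E, K]
J -> fault, evict E, frames [K, J]
K -> hit
E -> fault, evict J, frames [K, E]
J -> fault, evict K, frames [E, J]
H -> fault, evict E, frames [J, H]
E -> fault, evict J, frames [H, E]
Page faults: 8.

8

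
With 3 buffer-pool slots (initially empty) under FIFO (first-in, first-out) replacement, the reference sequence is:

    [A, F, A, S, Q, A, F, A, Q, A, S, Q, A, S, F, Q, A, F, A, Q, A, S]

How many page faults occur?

A: fault, frames {A}
F: fault, frames {A,F}
A: hit
S: fault, frames {A,F,S}
Q: fault, evict A, frames {F,S,Q}
A: fault, evict F, frames {S,Q,A}
F: fault, evict S, frames {Q,A,F}
A: hit
Q: hit
A: hit
S: fault, evict Q, frames {A,F,S}
Q: fault, evict A, frames {F,S,Q}
A: fault, evict F, frames {S,Q,A}
S: hit
F: fault, evict S, frames {Q,A,F}
Q: hit
A: hit
F: hit
A: hit
Q: hit
A: hit
S: fault, evict Q, frames {A,F,S}
Page faults: 11.

11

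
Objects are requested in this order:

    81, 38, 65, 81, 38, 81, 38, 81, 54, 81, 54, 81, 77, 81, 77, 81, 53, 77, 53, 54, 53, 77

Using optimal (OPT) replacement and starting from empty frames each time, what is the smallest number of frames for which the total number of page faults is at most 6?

f=1: 22 faults
f=2: 9 faults
f=3: 6 faults
f=4: 6 faults
f=5: 6 faults
f=6: 6 faults
Smallest f with faults ≤ 6 is 3.

3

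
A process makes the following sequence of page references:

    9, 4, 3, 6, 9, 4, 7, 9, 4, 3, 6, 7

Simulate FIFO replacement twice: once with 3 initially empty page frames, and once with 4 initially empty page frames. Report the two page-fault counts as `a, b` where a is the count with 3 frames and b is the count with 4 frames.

3 frames: F F F F F F F . . F F . → 9 faults.
4 frames: F F F F . . F F F F F F → 10 faults.
10 > 9: adding a frame increased faults — Belady's anomaly.

9, 10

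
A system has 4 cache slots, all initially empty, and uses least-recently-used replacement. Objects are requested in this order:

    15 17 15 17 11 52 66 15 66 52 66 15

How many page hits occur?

15: fault, frames (15)
17: fault, frames (15 17)
15: hit
17: hit
11: fault, frames (15 17 11)
52: fault, frames (15 17 11 52)
66: fault, evict 15, frames (17 11 52 66)
15: fault, evict 17, frames (11 52 66 15)
66: hit
52: hit
66: hit
15: hit
Hits: 6.

6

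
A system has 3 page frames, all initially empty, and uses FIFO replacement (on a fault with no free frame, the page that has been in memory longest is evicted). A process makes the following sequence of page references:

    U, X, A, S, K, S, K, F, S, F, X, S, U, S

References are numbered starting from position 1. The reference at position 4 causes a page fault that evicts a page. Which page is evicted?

pos 1: U → fault, frames (U)
pos 2: X → fault, frames (U X)
pos 3: A → fault, frames (U X A)
pos 4: S → fault, evict U, frames (X A S)
At position 4, page U is evicted.

U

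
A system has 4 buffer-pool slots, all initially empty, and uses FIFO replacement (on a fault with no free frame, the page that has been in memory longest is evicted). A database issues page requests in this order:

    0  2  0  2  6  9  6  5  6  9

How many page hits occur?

5

0 -> fault, frames (0)
2 -> fault, frames (0 2)
0 -> hit
2 -> hit
6 -> fault, frames (0 2 6)
9 -> fault, frames (0 2 6 9)
6 -> hit
5 -> fault, evict 0, frames (2 6 9 5)
6 -> hit
9 -> hit
Hits: 5.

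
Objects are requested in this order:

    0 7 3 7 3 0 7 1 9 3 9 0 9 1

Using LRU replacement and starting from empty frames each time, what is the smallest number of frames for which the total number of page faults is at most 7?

f=1: 14 faults
f=2: 10 faults
f=3: 8 faults
f=4: 7 faults
f=5: 5 faults
Smallest f with faults ≤ 7 is 4.

4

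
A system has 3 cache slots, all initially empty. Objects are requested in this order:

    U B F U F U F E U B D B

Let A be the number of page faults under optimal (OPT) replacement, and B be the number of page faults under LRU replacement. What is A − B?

Under OPT: F F F . . . . F . . F . → 5 faults.
Under LRU: F F F . . . . F . F F . → 6 faults.
A − B = 5 − 6 = -1.

-1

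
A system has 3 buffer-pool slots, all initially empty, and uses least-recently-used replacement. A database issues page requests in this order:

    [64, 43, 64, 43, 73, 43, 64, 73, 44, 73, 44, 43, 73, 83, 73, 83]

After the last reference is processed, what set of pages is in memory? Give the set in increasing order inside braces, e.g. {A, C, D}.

{43, 73, 83}

64 -> fault, frames (64)
43 -> fault, frames (64 43)
64 -> hit
43 -> hit
73 -> fault, frames (64 43 73)
43 -> hit
64 -> hit
73 -> hit
44 -> fault, evict 43, frames (64 73 44)
73 -> hit
44 -> hit
43 -> fault, evict 64, frames (73 44 43)
73 -> hit
83 -> fault, evict 44, frames (43 73 83)
73 -> hit
83 -> hit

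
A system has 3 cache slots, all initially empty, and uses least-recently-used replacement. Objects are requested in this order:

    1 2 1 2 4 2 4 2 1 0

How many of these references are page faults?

4

1 → miss, frames {1}
2 → miss, frames {1,2}
1 → hit
2 → hit
4 → miss, frames {1,2,4}
2 → hit
4 → hit
2 → hit
1 → hit
0 → miss, evict 4, frames {2,1,0}
Page faults: 4.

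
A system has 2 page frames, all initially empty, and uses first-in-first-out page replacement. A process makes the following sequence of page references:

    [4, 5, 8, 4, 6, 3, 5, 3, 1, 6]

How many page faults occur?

9

4 -> fault, frames (4)
5 -> fault, frames (4 5)
8 -> fault, evict 4, frames (5 8)
4 -> fault, evict 5, frames (8 4)
6 -> fault, evict 8, frames (4 6)
3 -> fault, evict 4, frames (6 3)
5 -> fault, evict 6, frames (3 5)
3 -> hit
1 -> fault, evict 3, frames (5 1)
6 -> fault, evict 5, frames (1 6)
Page faults: 9.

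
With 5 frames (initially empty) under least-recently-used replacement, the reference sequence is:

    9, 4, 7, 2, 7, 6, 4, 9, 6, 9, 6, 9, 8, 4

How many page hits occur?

9: miss, frames (9)
4: miss, frames (9 4)
7: miss, frames (9 4 7)
2: miss, frames (9 4 7 2)
7: hit
6: miss, frames (9 4 2 7 6)
4: hit
9: hit
6: hit
9: hit
6: hit
9: hit
8: miss, evict 2, frames (7 4 6 9 8)
4: hit
Hits: 8.

8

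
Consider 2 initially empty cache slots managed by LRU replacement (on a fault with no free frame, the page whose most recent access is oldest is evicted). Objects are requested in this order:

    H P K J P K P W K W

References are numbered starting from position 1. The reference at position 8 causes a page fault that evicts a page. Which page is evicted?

pos 1: H -> fault, frames [H]
pos 2: P -> fault, frames [H, P]
pos 3: K -> fault, evict H, frames [P, K]
pos 4: J -> fault, evict P, frames [K, J]
pos 5: P -> fault, evict K, frames [J, P]
pos 6: K -> fault, evict J, frames [P, K]
pos 7: P -> hit
pos 8: W -> fault, evict K, frames [P, W]
At position 8, page K is evicted.

K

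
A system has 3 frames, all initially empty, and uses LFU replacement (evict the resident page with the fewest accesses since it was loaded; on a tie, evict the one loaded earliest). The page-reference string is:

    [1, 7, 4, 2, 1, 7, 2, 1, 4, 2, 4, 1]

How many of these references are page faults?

7

1: miss, frames {1}
7: miss, frames {1,7}
4: miss, frames {1,7,4}
2: miss, evict 1, frames {7,4,2}
1: miss, evict 7, frames {4,2,1}
7: miss, evict 4, frames {2,1,7}
2: hit
1: hit
4: miss, evict 7, frames {2,1,4}
2: hit
4: hit
1: hit
Page faults: 7.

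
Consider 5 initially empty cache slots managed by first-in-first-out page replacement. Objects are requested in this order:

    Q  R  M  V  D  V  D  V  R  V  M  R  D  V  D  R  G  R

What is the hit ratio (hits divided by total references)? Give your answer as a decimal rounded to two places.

Q → miss, frames [Q]
R → miss, frames [Q, R]
M → miss, frames [Q, R, M]
V → miss, frames [Q, R, M, V]
D → miss, frames [Q, R, M, V, D]
V → hit
D → hit
V → hit
R → hit
V → hit
M → hit
R → hit
D → hit
V → hit
D → hit
R → hit
G → miss, evict Q, frames [R, M, V, D, G]
R → hit
Hits: 12 of 18 references → 12/18 = 0.6667.

0.67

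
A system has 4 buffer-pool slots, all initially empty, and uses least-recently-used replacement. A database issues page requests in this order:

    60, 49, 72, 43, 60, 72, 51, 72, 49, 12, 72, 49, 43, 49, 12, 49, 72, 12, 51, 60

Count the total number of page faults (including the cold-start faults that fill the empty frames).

10

60 -> fault, frames {60}
49 -> fault, frames {60,49}
72 -> fault, frames {60,49,72}
43 -> fault, frames {60,49,72,43}
60 -> hit
72 -> hit
51 -> fault, evict 49, frames {43,60,72,51}
72 -> hit
49 -> fault, evict 43, frames {60,51,72,49}
12 -> fault, evict 60, frames {51,72,49,12}
72 -> hit
49 -> hit
43 -> fault, evict 51, frames {12,72,49,43}
49 -> hit
12 -> hit
49 -> hit
72 -> hit
12 -> hit
51 -> fault, evict 43, frames {49,72,12,51}
60 -> fault, evict 49, frames {72,12,51,60}
Page faults: 10.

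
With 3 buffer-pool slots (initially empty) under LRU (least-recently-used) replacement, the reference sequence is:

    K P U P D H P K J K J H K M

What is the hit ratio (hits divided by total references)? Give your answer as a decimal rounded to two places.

0.36

K: miss, frames {K}
P: miss, frames {K,P}
U: miss, frames {K,P,U}
P: hit
D: miss, evict K, frames {U,P,D}
H: miss, evict U, frames {P,D,H}
P: hit
K: miss, evict D, frames {H,P,K}
J: miss, evict H, frames {P,K,J}
K: hit
J: hit
H: miss, evict P, frames {K,J,H}
K: hit
M: miss, evict J, frames {H,K,M}
Hits: 5 of 14 references → 5/14 = 0.3571.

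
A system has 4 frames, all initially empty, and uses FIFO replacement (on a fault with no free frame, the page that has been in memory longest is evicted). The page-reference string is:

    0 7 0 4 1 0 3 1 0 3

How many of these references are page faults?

6

0: fault, frames (0)
7: fault, frames (0 7)
0: hit
4: fault, frames (0 7 4)
1: fault, frames (0 7 4 1)
0: hit
3: fault, evict 0, frames (7 4 1 3)
1: hit
0: fault, evict 7, frames (4 1 3 0)
3: hit
Page faults: 6.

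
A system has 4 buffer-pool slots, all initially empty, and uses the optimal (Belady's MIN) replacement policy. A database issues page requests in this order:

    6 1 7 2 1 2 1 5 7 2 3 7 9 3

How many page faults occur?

7

6 → fault, frames {6}
1 → fault, frames {6,1}
7 → fault, frames {6,1,7}
2 → fault, frames {6,1,7,2}
1 → hit
2 → hit
1 → hit
5 → fault, evict 1, frames {6,7,2,5}
7 → hit
2 → hit
3 → fault, evict 5, frames {6,7,2,3}
7 → hit
9 → fault, evict 2, frames {6,7,3,9}
3 → hit
Page faults: 7.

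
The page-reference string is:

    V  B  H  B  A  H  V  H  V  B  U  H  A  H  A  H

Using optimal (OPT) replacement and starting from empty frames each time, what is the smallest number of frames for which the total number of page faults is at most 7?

f=1: 16 faults
f=2: 8 faults
f=3: 6 faults
f=4: 5 faults
f=5: 5 faults
Smallest f with faults ≤ 7 is 3.

3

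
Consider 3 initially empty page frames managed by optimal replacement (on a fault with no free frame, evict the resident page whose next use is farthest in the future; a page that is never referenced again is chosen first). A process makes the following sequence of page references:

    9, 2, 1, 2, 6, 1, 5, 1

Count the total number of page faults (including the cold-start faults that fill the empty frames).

9: fault, frames {9}
2: fault, frames {9,2}
1: fault, frames {9,2,1}
2: hit
6: fault, evict 2, frames {9,1,6}
1: hit
5: fault, evict 6, frames {9,1,5}
1: hit
Page faults: 5.

5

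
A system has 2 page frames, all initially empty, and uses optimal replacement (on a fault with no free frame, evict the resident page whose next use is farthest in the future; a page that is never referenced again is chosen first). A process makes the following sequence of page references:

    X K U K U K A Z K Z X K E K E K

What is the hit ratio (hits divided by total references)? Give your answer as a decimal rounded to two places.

X: miss, frames [X]
K: miss, frames [X, K]
U: miss, evict X, frames [K, U]
K: hit
U: hit
K: hit
A: miss, evict U, frames [K, A]
Z: miss, evict A, frames [K, Z]
K: hit
Z: hit
X: miss, evict Z, frames [K, X]
K: hit
E: miss, evict X, frames [K, E]
K: hit
E: hit
K: hit
Hits: 9 of 16 references → 9/16 = 0.5625.

0.56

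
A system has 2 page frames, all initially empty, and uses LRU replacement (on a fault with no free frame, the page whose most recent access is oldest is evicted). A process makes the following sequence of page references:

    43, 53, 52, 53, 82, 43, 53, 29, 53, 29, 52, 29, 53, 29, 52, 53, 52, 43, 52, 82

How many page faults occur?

43 → fault, frames [43]
53 → fault, frames [43, 53]
52 → fault, evict 43, frames [53, 52]
53 → hit
82 → fault, evict 52, frames [53, 82]
43 → fault, evict 53, frames [82, 43]
53 → fault, evict 82, frames [43, 53]
29 → fault, evict 43, frames [53, 29]
53 → hit
29 → hit
52 → fault, evict 53, frames [29, 52]
29 → hit
53 → fault, evict 52, frames [29, 53]
29 → hit
52 → fault, evict 53, frames [29, 52]
53 → fault, evict 29, frames [52, 53]
52 → hit
43 → fault, evict 53, frames [52, 43]
52 → hit
82 → fault, evict 43, frames [52, 82]
Page faults: 13.

13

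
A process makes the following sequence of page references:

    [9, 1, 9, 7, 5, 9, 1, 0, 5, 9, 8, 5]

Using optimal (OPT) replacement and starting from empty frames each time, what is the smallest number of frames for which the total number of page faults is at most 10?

2

f=1: 12 faults
f=2: 8 faults
f=3: 6 faults
f=4: 6 faults
f=5: 6 faults
f=6: 6 faults
Smallest f with faults ≤ 10 is 2.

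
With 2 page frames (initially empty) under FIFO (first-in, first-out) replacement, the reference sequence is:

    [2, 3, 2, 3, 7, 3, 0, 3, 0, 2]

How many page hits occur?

4

2 → miss, frames [2]
3 → miss, frames [2, 3]
2 → hit
3 → hit
7 → miss, evict 2, frames [3, 7]
3 → hit
0 → miss, evict 3, frames [7, 0]
3 → miss, evict 7, frames [0, 3]
0 → hit
2 → miss, evict 0, frames [3, 2]
Hits: 4.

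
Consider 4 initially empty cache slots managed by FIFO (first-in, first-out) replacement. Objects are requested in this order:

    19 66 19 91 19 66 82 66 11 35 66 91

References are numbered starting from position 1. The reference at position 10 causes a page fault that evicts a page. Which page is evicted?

66

pos 1: 19 → fault, frames (19)
pos 2: 66 → fault, frames (19 66)
pos 3: 19 → hit
pos 4: 91 → fault, frames (19 66 91)
pos 5: 19 → hit
pos 6: 66 → hit
pos 7: 82 → fault, frames (19 66 91 82)
pos 8: 66 → hit
pos 9: 11 → fault, evict 19, frames (66 91 82 11)
pos 10: 35 → fault, evict 66, frames (91 82 11 35)
At position 10, page 66 is evicted.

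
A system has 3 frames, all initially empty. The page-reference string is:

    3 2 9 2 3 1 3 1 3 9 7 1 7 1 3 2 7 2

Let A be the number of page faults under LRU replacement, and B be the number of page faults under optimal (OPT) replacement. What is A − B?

4

Under LRU: F F F . . F . . . F F F . . F F F . → 10 faults.
Under OPT: F F F . . F . . . . F . . . . F . . → 6 faults.
A − B = 10 − 6 = 4.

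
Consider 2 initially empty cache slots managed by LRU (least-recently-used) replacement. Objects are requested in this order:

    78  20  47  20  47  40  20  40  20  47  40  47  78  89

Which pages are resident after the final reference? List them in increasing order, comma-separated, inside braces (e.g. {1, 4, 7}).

78 → miss, frames {78}
20 → miss, frames {78,20}
47 → miss, evict 78, frames {20,47}
20 → hit
47 → hit
40 → miss, evict 20, frames {47,40}
20 → miss, evict 47, frames {40,20}
40 → hit
20 → hit
47 → miss, evict 40, frames {20,47}
40 → miss, evict 20, frames {47,40}
47 → hit
78 → miss, evict 40, frames {47,78}
89 → miss, evict 47, frames {78,89}

{78, 89}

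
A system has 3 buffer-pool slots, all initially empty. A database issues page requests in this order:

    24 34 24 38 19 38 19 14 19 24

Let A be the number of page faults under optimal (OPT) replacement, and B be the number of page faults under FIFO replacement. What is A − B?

-1

Under OPT: F F . F F . . F . . → 5 faults.
Under FIFO: F F . F F . . F . F → 6 faults.
A − B = 5 − 6 = -1.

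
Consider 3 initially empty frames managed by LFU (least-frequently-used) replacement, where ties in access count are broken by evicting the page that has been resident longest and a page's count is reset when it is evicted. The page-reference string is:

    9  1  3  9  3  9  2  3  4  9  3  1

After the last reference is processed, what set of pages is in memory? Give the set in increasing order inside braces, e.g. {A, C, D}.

{1, 3, 9}

9 -> miss, frames {9}
1 -> miss, frames {9,1}
3 -> miss, frames {9,1,3}
9 -> hit
3 -> hit
9 -> hit
2 -> miss, evict 1, frames {9,3,2}
3 -> hit
4 -> miss, evict 2, frames {9,3,4}
9 -> hit
3 -> hit
1 -> miss, evict 4, frames {9,3,1}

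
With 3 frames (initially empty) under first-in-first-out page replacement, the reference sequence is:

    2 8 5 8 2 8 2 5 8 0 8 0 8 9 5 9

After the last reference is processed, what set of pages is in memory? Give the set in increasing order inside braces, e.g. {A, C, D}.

2: miss, frames (2)
8: miss, frames (2 8)
5: miss, frames (2 8 5)
8: hit
2: hit
8: hit
2: hit
5: hit
8: hit
0: miss, evict 2, frames (8 5 0)
8: hit
0: hit
8: hit
9: miss, evict 8, frames (5 0 9)
5: hit
9: hit

{0, 5, 9}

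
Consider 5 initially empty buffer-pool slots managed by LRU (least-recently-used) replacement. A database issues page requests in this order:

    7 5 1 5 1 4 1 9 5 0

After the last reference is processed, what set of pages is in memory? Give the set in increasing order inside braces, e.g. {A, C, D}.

7: fault, frames {7}
5: fault, frames {7,5}
1: fault, frames {7,5,1}
5: hit
1: hit
4: fault, frames {7,5,1,4}
1: hit
9: fault, frames {7,5,4,1,9}
5: hit
0: fault, evict 7, frames {4,1,9,5,0}

{0, 1, 4, 5, 9}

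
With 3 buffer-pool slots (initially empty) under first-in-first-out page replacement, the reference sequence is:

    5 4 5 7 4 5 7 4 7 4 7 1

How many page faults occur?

5 -> fault, frames {5}
4 -> fault, frames {5,4}
5 -> hit
7 -> fault, frames {5,4,7}
4 -> hit
5 -> hit
7 -> hit
4 -> hit
7 -> hit
4 -> hit
7 -> hit
1 -> fault, evict 5, frames {4,7,1}
Page faults: 4.

4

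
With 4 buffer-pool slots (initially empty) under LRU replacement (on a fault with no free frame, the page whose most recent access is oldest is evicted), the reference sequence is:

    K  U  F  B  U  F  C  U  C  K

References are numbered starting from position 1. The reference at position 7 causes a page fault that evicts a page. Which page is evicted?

K

pos 1: K -> fault, frames (K)
pos 2: U -> fault, frames (K U)
pos 3: F -> fault, frames (K U F)
pos 4: B -> fault, frames (K U F B)
pos 5: U -> hit
pos 6: F -> hit
pos 7: C -> fault, evict K, frames (B U F C)
At position 7, page K is evicted.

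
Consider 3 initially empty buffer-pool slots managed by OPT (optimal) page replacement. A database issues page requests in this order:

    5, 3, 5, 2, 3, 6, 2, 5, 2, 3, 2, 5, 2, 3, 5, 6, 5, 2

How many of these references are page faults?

6

5 → fault, frames {5}
3 → fault, frames {5,3}
5 → hit
2 → fault, frames {5,3,2}
3 → hit
6 → fault, evict 3, frames {5,2,6}
2 → hit
5 → hit
2 → hit
3 → fault, evict 6, frames {5,2,3}
2 → hit
5 → hit
2 → hit
3 → hit
5 → hit
6 → fault, evict 3, frames {5,2,6}
5 → hit
2 → hit
Page faults: 6.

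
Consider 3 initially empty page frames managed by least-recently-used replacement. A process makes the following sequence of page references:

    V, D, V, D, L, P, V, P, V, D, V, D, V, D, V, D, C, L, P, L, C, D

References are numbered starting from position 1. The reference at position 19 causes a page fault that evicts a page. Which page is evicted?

D

pos 1: V → miss, frames [V]
pos 2: D → miss, frames [V, D]
pos 3: V → hit
pos 4: D → hit
pos 5: L → miss, frames [V, D, L]
pos 6: P → miss, evict V, frames [D, L, P]
pos 7: V → miss, evict D, frames [L, P, V]
pos 8: P → hit
pos 9: V → hit
pos 10: D → miss, evict L, frames [P, V, D]
pos 11: V → hit
pos 12: D → hit
pos 13: V → hit
pos 14: D → hit
pos 15: V → hit
pos 16: D → hit
pos 17: C → miss, evict P, frames [V, D, C]
pos 18: L → miss, evict V, frames [D, C, L]
pos 19: P → miss, evict D, frames [C, L, P]
At position 19, page D is evicted.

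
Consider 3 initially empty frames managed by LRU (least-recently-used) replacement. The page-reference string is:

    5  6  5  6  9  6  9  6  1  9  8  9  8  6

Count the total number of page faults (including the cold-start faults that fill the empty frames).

6

5: miss, frames (5)
6: miss, frames (5 6)
5: hit
6: hit
9: miss, frames (5 6 9)
6: hit
9: hit
6: hit
1: miss, evict 5, frames (9 6 1)
9: hit
8: miss, evict 6, frames (1 9 8)
9: hit
8: hit
6: miss, evict 1, frames (9 8 6)
Page faults: 6.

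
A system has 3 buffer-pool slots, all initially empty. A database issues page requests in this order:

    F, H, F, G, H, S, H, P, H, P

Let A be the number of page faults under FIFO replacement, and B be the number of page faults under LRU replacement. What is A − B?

Under FIFO: F F . F . F . F F . → 6 faults.
Under LRU: F F . F . F . F . . → 5 faults.
A − B = 6 − 5 = 1.

1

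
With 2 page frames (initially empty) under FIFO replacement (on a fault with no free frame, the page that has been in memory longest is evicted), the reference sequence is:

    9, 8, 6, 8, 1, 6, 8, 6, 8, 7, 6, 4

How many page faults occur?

9 -> miss, frames (9)
8 -> miss, frames (9 8)
6 -> miss, evict 9, frames (8 6)
8 -> hit
1 -> miss, evict 8, frames (6 1)
6 -> hit
8 -> miss, evict 6, frames (1 8)
6 -> miss, evict 1, frames (8 6)
8 -> hit
7 -> miss, evict 8, frames (6 7)
6 -> hit
4 -> miss, evict 6, frames (7 4)
Page faults: 8.

8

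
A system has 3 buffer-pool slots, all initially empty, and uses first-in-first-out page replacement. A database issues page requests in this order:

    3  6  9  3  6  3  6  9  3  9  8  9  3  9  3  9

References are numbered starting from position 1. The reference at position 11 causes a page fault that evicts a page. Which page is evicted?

pos 1: 3 -> fault, frames [3]
pos 2: 6 -> fault, frames [3, 6]
pos 3: 9 -> fault, frames [3, 6, 9]
pos 4: 3 -> hit
pos 5: 6 -> hit
pos 6: 3 -> hit
pos 7: 6 -> hit
pos 8: 9 -> hit
pos 9: 3 -> hit
pos 10: 9 -> hit
pos 11: 8 -> fault, evict 3, frames [6, 9, 8]
At position 11, page 3 is evicted.

3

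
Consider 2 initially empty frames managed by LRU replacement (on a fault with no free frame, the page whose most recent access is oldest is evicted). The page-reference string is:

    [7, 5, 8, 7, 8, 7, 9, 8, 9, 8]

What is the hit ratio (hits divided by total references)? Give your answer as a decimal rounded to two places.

0.40

7: fault, frames (7)
5: fault, frames (7 5)
8: fault, evict 7, frames (5 8)
7: fault, evict 5, frames (8 7)
8: hit
7: hit
9: fault, evict 8, frames (7 9)
8: fault, evict 7, frames (9 8)
9: hit
8: hit
Hits: 4 of 10 references → 4/10 = 0.4000.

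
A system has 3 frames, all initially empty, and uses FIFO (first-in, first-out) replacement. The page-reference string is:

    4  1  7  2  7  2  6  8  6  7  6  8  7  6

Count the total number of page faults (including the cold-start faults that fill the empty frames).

4: fault, frames {4}
1: fault, frames {4,1}
7: fault, frames {4,1,7}
2: fault, evict 4, frames {1,7,2}
7: hit
2: hit
6: fault, evict 1, frames {7,2,6}
8: fault, evict 7, frames {2,6,8}
6: hit
7: fault, evict 2, frames {6,8,7}
6: hit
8: hit
7: hit
6: hit
Page faults: 7.

7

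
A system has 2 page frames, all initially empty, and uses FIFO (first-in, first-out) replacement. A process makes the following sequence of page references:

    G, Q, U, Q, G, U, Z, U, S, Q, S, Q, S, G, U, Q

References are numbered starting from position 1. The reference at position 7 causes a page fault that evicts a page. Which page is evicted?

pos 1: G: fault, frames {G}
pos 2: Q: fault, frames {G,Q}
pos 3: U: fault, evict G, frames {Q,U}
pos 4: Q: hit
pos 5: G: fault, evict Q, frames {U,G}
pos 6: U: hit
pos 7: Z: fault, evict U, frames {G,Z}
At position 7, page U is evicted.

U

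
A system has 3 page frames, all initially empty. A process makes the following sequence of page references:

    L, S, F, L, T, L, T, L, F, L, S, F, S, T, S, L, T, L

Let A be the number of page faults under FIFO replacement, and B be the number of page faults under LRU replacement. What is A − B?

2

Under FIFO: F F F . F F . . . . F F . F . F . . → 9 faults.
Under LRU: F F F . F . . . . . F . . F . F . . → 7 faults.
A − B = 9 − 7 = 2.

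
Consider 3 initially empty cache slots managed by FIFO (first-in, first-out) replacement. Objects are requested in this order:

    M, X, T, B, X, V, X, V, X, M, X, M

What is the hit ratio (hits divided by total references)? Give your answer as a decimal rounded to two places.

M: miss, frames [M]
X: miss, frames [M, X]
T: miss, frames [M, X, T]
B: miss, evict M, frames [X, T, B]
X: hit
V: miss, evict X, frames [T, B, V]
X: miss, evict T, frames [B, V, X]
V: hit
X: hit
M: miss, evict B, frames [V, X, M]
X: hit
M: hit
Hits: 5 of 12 references → 5/12 = 0.4167.

0.42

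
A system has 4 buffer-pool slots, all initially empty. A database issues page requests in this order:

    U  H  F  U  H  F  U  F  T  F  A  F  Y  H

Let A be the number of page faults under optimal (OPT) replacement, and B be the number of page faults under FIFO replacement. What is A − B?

Under OPT: F F F . . . . . F . F . F . → 6 faults.
Under FIFO: F F F . . . . . F . F . F F → 7 faults.
A − B = 6 − 7 = -1.

-1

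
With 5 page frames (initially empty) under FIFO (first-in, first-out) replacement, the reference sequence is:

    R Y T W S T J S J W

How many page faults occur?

R → miss, frames (R)
Y → miss, frames (R Y)
T → miss, frames (R Y T)
W → miss, frames (R Y T W)
S → miss, frames (R Y T W S)
T → hit
J → miss, evict R, frames (Y T W S J)
S → hit
J → hit
W → hit
Page faults: 6.

6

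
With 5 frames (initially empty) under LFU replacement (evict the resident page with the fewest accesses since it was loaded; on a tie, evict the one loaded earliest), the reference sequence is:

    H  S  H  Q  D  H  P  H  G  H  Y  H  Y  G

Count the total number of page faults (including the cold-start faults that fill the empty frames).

7

H: fault, frames {H}
S: fault, frames {H,S}
H: hit
Q: fault, frames {H,S,Q}
D: fault, frames {H,S,Q,D}
H: hit
P: fault, frames {H,S,Q,D,P}
H: hit
G: fault, evict S, frames {H,Q,D,P,G}
H: hit
Y: fault, evict Q, frames {H,D,P,G,Y}
H: hit
Y: hit
G: hit
Page faults: 7.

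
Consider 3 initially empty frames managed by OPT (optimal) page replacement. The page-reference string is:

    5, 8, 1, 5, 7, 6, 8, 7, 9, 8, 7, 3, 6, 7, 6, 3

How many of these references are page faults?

5 → fault, frames [5]
8 → fault, frames [5, 8]
1 → fault, frames [5, 8, 1]
5 → hit
7 → fault, evict 1, frames [5, 8, 7]
6 → fault, evict 5, frames [8, 7, 6]
8 → hit
7 → hit
9 → fault, evict 6, frames [8, 7, 9]
8 → hit
7 → hit
3 → fault, evict 9, frames [8, 7, 3]
6 → fault, evict 8, frames [7, 3, 6]
7 → hit
6 → hit
3 → hit
Page faults: 8.

8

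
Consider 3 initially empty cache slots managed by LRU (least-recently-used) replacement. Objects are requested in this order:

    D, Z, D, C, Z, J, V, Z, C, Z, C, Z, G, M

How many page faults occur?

D → fault, frames {D}
Z → fault, frames {D,Z}
D → hit
C → fault, frames {Z,D,C}
Z → hit
J → fault, evict D, frames {C,Z,J}
V → fault, evict C, frames {Z,J,V}
Z → hit
C → fault, evict J, frames {V,Z,C}
Z → hit
C → hit
Z → hit
G → fault, evict V, frames {C,Z,G}
M → fault, evict C, frames {Z,G,M}
Page faults: 8.

8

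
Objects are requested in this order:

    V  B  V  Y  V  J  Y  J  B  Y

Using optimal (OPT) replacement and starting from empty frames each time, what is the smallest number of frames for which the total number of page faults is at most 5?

f=1: 10 faults
f=2: 5 faults
f=3: 4 faults
f=4: 4 faults
Smallest f with faults ≤ 5 is 2.

2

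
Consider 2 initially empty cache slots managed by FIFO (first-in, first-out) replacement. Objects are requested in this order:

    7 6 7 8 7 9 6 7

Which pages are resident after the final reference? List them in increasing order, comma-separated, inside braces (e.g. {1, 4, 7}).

{6, 7}

7: fault, frames (7)
6: fault, frames (7 6)
7: hit
8: fault, evict 7, frames (6 8)
7: fault, evict 6, frames (8 7)
9: fault, evict 8, frames (7 9)
6: fault, evict 7, frames (9 6)
7: fault, evict 9, frames (6 7)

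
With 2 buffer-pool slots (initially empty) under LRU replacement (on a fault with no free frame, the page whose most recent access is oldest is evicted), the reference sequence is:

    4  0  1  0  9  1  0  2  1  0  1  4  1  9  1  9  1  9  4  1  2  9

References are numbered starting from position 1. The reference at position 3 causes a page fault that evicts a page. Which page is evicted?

pos 1: 4: fault, frames [4]
pos 2: 0: fault, frames [4, 0]
pos 3: 1: fault, evict 4, frames [0, 1]
At position 3, page 4 is evicted.

4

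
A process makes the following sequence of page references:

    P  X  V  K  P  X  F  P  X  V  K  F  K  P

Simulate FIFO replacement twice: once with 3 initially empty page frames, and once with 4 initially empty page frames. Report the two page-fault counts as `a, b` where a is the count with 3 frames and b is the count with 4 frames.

10, 11

3 frames: F F F F F F F . . F F . . F → 10 faults.
4 frames: F F F F . . F F F F F F . F → 11 faults.
11 > 10: adding a frame increased faults — Belady's anomaly.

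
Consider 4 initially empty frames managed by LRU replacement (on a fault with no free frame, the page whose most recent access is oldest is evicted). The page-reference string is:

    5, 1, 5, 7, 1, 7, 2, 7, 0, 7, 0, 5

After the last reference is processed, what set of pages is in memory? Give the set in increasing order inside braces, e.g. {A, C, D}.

5 -> fault, frames (5)
1 -> fault, frames (5 1)
5 -> hit
7 -> fault, frames (1 5 7)
1 -> hit
7 -> hit
2 -> fault, frames (5 1 7 2)
7 -> hit
0 -> fault, evict 5, frames (1 2 7 0)
7 -> hit
0 -> hit
5 -> fault, evict 1, frames (2 7 0 5)

{0, 2, 5, 7}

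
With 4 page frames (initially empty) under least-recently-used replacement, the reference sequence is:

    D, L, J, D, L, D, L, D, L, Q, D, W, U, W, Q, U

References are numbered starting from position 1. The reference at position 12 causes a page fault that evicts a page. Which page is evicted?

pos 1: D → fault, frames [D]
pos 2: L → fault, frames [D, L]
pos 3: J → fault, frames [D, L, J]
pos 4: D → hit
pos 5: L → hit
pos 6: D → hit
pos 7: L → hit
pos 8: D → hit
pos 9: L → hit
pos 10: Q → fault, frames [J, D, L, Q]
pos 11: D → hit
pos 12: W → fault, evict J, frames [L, Q, D, W]
At position 12, page J is evicted.

J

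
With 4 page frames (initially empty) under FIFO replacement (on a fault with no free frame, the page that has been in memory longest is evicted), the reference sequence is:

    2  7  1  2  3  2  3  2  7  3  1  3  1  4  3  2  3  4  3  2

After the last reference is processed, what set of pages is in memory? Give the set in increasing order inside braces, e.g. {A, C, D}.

{1, 2, 3, 4}

2 -> miss, frames {2}
7 -> miss, frames {2,7}
1 -> miss, frames {2,7,1}
2 -> hit
3 -> miss, frames {2,7,1,3}
2 -> hit
3 -> hit
2 -> hit
7 -> hit
3 -> hit
1 -> hit
3 -> hit
1 -> hit
4 -> miss, evict 2, frames {7,1,3,4}
3 -> hit
2 -> miss, evict 7, frames {1,3,4,2}
3 -> hit
4 -> hit
3 -> hit
2 -> hit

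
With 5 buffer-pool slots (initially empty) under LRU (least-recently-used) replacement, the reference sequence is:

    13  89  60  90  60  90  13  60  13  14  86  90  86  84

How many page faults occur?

13: miss, frames {13}
89: miss, frames {13,89}
60: miss, frames {13,89,60}
90: miss, frames {13,89,60,90}
60: hit
90: hit
13: hit
60: hit
13: hit
14: miss, frames {89,90,60,13,14}
86: miss, evict 89, frames {90,60,13,14,86}
90: hit
86: hit
84: miss, evict 60, frames {13,14,90,86,84}
Page faults: 7.

7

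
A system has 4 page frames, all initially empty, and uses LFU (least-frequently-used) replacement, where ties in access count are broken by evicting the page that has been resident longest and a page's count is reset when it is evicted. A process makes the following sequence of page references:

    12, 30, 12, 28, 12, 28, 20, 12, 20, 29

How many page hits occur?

5

12 → miss, frames {12}
30 → miss, frames {12,30}
12 → hit
28 → miss, frames {12,30,28}
12 → hit
28 → hit
20 → miss, frames {12,30,28,20}
12 → hit
20 → hit
29 → miss, evict 30, frames {12,28,20,29}
Hits: 5.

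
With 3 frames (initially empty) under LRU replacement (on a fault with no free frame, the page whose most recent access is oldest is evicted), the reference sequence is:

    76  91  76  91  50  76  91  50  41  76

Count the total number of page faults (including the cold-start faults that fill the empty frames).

5

76 → fault, frames (76)
91 → fault, frames (76 91)
76 → hit
91 → hit
50 → fault, frames (76 91 50)
76 → hit
91 → hit
50 → hit
41 → fault, evict 76, frames (91 50 41)
76 → fault, evict 91, frames (50 41 76)
Page faults: 5.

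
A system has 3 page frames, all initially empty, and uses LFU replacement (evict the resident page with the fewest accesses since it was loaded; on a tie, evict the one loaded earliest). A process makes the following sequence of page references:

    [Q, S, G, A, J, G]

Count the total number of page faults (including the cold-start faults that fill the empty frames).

5

Q → fault, frames {Q}
S → fault, frames {Q,S}
G → fault, frames {Q,S,G}
A → fault, evict Q, frames {S,G,A}
J → fault, evict S, frames {G,A,J}
G → hit
Page faults: 5.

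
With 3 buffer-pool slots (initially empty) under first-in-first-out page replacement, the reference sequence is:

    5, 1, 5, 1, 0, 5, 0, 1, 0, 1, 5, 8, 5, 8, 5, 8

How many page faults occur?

5: fault, frames [5]
1: fault, frames [5, 1]
5: hit
1: hit
0: fault, frames [5, 1, 0]
5: hit
0: hit
1: hit
0: hit
1: hit
5: hit
8: fault, evict 5, frames [1, 0, 8]
5: fault, evict 1, frames [0, 8, 5]
8: hit
5: hit
8: hit
Page faults: 5.

5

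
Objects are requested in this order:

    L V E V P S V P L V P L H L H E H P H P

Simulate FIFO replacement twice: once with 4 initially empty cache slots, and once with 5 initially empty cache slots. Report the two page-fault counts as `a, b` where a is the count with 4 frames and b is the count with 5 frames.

10, 7

4 frames: F F F . F F . . F F . . F . . F . F . . → 10 faults.
5 frames: F F F . F F . . . . . . F F . . . . . . → 7 faults.
7 < 10: adding a frame reduced faults, as is typical.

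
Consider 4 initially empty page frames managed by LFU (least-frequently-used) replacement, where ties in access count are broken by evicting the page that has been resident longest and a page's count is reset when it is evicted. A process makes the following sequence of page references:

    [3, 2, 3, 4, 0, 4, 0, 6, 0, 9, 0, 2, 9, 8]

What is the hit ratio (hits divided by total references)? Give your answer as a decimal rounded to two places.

3 -> miss, frames {3}
2 -> miss, frames {3,2}
3 -> hit
4 -> miss, frames {3,2,4}
0 -> miss, frames {3,2,4,0}
4 -> hit
0 -> hit
6 -> miss, evict 2, frames {3,4,0,6}
0 -> hit
9 -> miss, evict 6, frames {3,4,0,9}
0 -> hit
2 -> miss, evict 9, frames {3,4,0,2}
9 -> miss, evict 2, frames {3,4,0,9}
8 -> miss, evict 9, frames {3,4,0,8}
Hits: 5 of 14 references → 5/14 = 0.3571.

0.36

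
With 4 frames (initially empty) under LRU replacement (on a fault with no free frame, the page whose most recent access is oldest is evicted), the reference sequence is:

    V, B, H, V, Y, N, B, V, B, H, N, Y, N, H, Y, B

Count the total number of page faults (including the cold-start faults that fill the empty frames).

V → miss, frames (V)
B → miss, frames (V B)
H → miss, frames (V B H)
V → hit
Y → miss, frames (B H V Y)
N → miss, evict B, frames (H V Y N)
B → miss, evict H, frames (V Y N B)
V → hit
B → hit
H → miss, evict Y, frames (N V B H)
N → hit
Y → miss, evict V, frames (B H N Y)
N → hit
H → hit
Y → hit
B → hit
Page faults: 8.

8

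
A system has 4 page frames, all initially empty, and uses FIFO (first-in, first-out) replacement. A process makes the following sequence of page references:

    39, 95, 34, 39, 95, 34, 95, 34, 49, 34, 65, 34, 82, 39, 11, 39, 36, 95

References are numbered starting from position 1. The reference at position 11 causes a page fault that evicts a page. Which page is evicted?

39

pos 1: 39 → fault, frames (39)
pos 2: 95 → fault, frames (39 95)
pos 3: 34 → fault, frames (39 95 34)
pos 4: 39 → hit
pos 5: 95 → hit
pos 6: 34 → hit
pos 7: 95 → hit
pos 8: 34 → hit
pos 9: 49 → fault, frames (39 95 34 49)
pos 10: 34 → hit
pos 11: 65 → fault, evict 39, frames (95 34 49 65)
At position 11, page 39 is evicted.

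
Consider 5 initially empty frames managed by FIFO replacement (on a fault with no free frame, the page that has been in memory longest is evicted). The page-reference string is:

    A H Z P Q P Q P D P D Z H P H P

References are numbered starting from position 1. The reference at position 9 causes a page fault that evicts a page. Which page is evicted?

pos 1: A -> fault, frames [A]
pos 2: H -> fault, frames [A, H]
pos 3: Z -> fault, frames [A, H, Z]
pos 4: P -> fault, frames [A, H, Z, P]
pos 5: Q -> fault, frames [A, H, Z, P, Q]
pos 6: P -> hit
pos 7: Q -> hit
pos 8: P -> hit
pos 9: D -> fault, evict A, frames [H, Z, P, Q, D]
At position 9, page A is evicted.

A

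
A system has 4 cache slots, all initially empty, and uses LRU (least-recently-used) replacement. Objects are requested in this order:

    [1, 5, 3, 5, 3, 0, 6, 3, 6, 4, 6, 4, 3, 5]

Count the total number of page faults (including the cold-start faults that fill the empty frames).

7

1: miss, frames (1)
5: miss, frames (1 5)
3: miss, frames (1 5 3)
5: hit
3: hit
0: miss, frames (1 5 3 0)
6: miss, evict 1, frames (5 3 0 6)
3: hit
6: hit
4: miss, evict 5, frames (0 3 6 4)
6: hit
4: hit
3: hit
5: miss, evict 0, frames (6 4 3 5)
Page faults: 7.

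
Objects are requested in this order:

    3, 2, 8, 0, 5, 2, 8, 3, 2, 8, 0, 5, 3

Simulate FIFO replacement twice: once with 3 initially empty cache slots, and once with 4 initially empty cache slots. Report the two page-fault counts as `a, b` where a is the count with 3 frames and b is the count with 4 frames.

3 frames: F F F F F F F F . . F F . → 10 faults.
4 frames: F F F F F . . F F F F F F → 11 faults.
11 > 10: adding a frame increased faults — Belady's anomaly.

10, 11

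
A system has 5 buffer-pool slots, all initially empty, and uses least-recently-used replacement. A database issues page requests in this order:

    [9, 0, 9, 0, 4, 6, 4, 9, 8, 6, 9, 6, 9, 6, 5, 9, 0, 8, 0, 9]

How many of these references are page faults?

7

9 → miss, frames {9}
0 → miss, frames {9,0}
9 → hit
0 → hit
4 → miss, frames {9,0,4}
6 → miss, frames {9,0,4,6}
4 → hit
9 → hit
8 → miss, frames {0,6,4,9,8}
6 → hit
9 → hit
6 → hit
9 → hit
6 → hit
5 → miss, evict 0, frames {4,8,9,6,5}
9 → hit
0 → miss, evict 4, frames {8,6,5,9,0}
8 → hit
0 → hit
9 → hit
Page faults: 7.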